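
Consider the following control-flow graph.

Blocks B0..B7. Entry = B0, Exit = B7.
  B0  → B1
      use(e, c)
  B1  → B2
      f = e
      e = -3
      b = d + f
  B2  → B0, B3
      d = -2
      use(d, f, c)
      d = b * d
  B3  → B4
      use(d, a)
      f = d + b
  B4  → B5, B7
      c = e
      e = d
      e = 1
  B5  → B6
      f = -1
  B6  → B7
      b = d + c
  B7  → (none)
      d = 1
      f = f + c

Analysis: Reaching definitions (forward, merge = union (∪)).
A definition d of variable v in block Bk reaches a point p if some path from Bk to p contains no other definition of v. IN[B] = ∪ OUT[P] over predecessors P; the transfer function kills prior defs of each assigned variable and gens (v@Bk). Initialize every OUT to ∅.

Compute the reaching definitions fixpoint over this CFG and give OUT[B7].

Answer: {b@B1, b@B6, c@B4, d@B7, e@B4, f@B7}

Trace:
Per-block solution:
  B0:  IN={b@B1, d@B2, e@B1, f@B1}  OUT={b@B1, d@B2, e@B1, f@B1}
  B1:  IN={b@B1, d@B2, e@B1, f@B1}  OUT={b@B1, d@B2, e@B1, f@B1}
  B2:  IN={b@B1, d@B2, e@B1, f@B1}  OUT={b@B1, d@B2, e@B1, f@B1}
  B3:  IN={b@B1, d@B2, e@B1, f@B1}  OUT={b@B1, d@B2, e@B1, f@B3}
  B4:  IN={b@B1, d@B2, e@B1, f@B3}  OUT={b@B1, c@B4, d@B2, e@B4, f@B3}
  B5:  IN={b@B1, c@B4, d@B2, e@B4, f@B3}  OUT={b@B1, c@B4, d@B2, e@B4, f@B5}
  B6:  IN={b@B1, c@B4, d@B2, e@B4, f@B5}  OUT={b@B6, c@B4, d@B2, e@B4, f@B5}
  B7:  IN={b@B1, b@B6, c@B4, d@B2, e@B4, f@B3, f@B5}  OUT={b@B1, b@B6, c@B4, d@B7, e@B4, f@B7}

Merge at B7: IN[B7] = OUT[B4] ⊔ OUT[B6] = {b@B1, b@B6, c@B4, d@B2, e@B4, f@B3, f@B5}
Applying B7's transfer function to that IN value gives OUT[B7] (row B7 above).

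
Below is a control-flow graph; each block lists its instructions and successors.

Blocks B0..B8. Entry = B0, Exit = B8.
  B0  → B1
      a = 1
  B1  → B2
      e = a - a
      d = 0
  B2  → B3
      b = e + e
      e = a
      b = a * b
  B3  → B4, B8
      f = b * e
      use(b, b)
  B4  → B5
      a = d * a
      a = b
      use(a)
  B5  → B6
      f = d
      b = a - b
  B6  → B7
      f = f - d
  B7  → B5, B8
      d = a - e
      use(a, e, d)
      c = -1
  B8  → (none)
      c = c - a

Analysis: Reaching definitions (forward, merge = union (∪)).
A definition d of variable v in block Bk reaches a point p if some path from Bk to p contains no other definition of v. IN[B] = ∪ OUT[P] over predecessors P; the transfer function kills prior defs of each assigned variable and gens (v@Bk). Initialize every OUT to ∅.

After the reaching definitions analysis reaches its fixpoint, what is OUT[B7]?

Per-block solution:
  B0:  IN={}  OUT={a@B0}
  B1:  IN={a@B0}  OUT={a@B0, d@B1, e@B1}
  B2:  IN={a@B0, d@B1, e@B1}  OUT={a@B0, b@B2, d@B1, e@B2}
  B3:  IN={a@B0, b@B2, d@B1, e@B2}  OUT={a@B0, b@B2, d@B1, e@B2, f@B3}
  B4:  IN={a@B0, b@B2, d@B1, e@B2, f@B3}  OUT={a@B4, b@B2, d@B1, e@B2, f@B3}
  B5:  IN={a@B4, b@B2, b@B5, c@B7, d@B1, d@B7, e@B2, f@B3, f@B6}  OUT={a@B4, b@B5, c@B7, d@B1, d@B7, e@B2, f@B5}
  B6:  IN={a@B4, b@B5, c@B7, d@B1, d@B7, e@B2, f@B5}  OUT={a@B4, b@B5, c@B7, d@B1, d@B7, e@B2, f@B6}
  B7:  IN={a@B4, b@B5, c@B7, d@B1, d@B7, e@B2, f@B6}  OUT={a@B4, b@B5, c@B7, d@B7, e@B2, f@B6}
  B8:  IN={a@B0, a@B4, b@B2, b@B5, c@B7, d@B1, d@B7, e@B2, f@B3, f@B6}  OUT={a@B0, a@B4, b@B2, b@B5, c@B8, d@B1, d@B7, e@B2, f@B3, f@B6}

Merge at B7: IN[B7] = OUT[B6] = {a@B4, b@B5, c@B7, d@B1, d@B7, e@B2, f@B6}
Applying B7's transfer function to that IN value gives OUT[B7] (row B7 above).

Answer: {a@B4, b@B5, c@B7, d@B7, e@B2, f@B6}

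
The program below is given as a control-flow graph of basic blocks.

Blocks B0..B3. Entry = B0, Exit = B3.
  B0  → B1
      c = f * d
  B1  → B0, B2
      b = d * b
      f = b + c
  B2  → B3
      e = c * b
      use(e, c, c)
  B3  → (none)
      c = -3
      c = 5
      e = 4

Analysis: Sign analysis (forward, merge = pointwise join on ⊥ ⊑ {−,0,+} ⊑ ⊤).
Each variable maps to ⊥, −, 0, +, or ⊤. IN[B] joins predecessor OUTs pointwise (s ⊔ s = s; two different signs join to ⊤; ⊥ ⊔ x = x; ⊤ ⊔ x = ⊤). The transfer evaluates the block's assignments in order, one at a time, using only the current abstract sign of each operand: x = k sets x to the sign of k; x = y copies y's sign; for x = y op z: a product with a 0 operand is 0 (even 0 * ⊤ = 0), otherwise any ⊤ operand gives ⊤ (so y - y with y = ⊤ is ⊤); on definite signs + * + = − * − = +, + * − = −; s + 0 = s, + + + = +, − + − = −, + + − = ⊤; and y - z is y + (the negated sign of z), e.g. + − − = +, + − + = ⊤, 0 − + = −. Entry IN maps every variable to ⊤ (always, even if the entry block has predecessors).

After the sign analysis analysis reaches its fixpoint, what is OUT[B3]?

Converged values:
  B0:   IN=(all ⊤)   OUT=(all ⊤)
  B1:   IN=(all ⊤)   OUT=(all ⊤)
  B2:   IN=(all ⊤)   OUT=(all ⊤)
  B3:   IN=(all ⊤)   OUT={c:+, e:+; rest ⊤}

Merge at B3: IN[B3] = OUT[B2] = {a: ⊤, b: ⊤, c: ⊤, d: ⊤, e: ⊤, f: ⊤}
Applying B3's transfer function to that IN value gives OUT[B3] (row B3 above).

Answer: {a: ⊤, b: ⊤, c: +, d: ⊤, e: +, f: ⊤}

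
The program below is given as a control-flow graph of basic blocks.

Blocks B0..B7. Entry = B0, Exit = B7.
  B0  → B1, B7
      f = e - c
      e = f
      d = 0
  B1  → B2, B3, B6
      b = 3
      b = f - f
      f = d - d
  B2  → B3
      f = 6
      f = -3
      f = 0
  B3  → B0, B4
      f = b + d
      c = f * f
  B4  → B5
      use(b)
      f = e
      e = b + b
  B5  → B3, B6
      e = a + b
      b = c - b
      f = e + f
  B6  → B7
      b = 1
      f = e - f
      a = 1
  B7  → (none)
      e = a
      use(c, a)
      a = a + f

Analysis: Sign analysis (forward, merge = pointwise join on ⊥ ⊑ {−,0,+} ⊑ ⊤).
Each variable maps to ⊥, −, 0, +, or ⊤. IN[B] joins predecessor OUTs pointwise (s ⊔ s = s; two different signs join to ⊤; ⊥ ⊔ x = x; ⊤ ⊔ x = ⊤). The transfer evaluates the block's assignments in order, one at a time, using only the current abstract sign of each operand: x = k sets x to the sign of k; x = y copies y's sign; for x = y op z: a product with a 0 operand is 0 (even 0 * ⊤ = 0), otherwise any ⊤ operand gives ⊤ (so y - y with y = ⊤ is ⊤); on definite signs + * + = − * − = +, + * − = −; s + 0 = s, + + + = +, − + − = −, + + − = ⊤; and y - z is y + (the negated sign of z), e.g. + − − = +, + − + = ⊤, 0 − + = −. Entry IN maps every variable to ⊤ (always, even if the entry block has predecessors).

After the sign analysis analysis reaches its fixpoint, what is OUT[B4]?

Per-block solution:
  B0:   IN=(all ⊤)   OUT={d:0; rest ⊤}
  B1:   IN={d:0; rest ⊤}   OUT={d:0, f:0; rest ⊤}
  B2:   IN={d:0, f:0; rest ⊤}   OUT={d:0, f:0; rest ⊤}
  B3:   IN={d:0; rest ⊤}   OUT={d:0; rest ⊤}
  B4:   IN={d:0; rest ⊤}   OUT={d:0; rest ⊤}
  B5:   IN={d:0; rest ⊤}   OUT={d:0; rest ⊤}
  B6:   IN={d:0; rest ⊤}   OUT={a:+, b:+, d:0; rest ⊤}
  B7:   IN={d:0; rest ⊤}   OUT={d:0; rest ⊤}

Merge at B4: IN[B4] = OUT[B3] = {a: ⊤, b: ⊤, c: ⊤, d: 0, e: ⊤, f: ⊤}
Applying B4's transfer function to that IN value gives OUT[B4] (row B4 above).

Answer: {a: ⊤, b: ⊤, c: ⊤, d: 0, e: ⊤, f: ⊤}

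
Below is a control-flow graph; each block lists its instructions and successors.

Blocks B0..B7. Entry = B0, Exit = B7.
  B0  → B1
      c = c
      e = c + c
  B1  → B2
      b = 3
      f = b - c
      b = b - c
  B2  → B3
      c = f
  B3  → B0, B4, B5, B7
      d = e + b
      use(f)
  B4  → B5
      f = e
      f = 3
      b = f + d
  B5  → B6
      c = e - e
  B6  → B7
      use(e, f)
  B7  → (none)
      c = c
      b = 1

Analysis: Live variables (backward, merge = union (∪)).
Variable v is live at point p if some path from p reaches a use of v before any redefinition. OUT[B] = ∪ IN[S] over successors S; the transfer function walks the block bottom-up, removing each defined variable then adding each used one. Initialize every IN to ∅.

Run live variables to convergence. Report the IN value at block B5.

Fixpoint table:
  B0: | IN={c} | OUT={c, e}
  B1: | IN={c, e} | OUT={b, e, f}
  B2: | IN={b, e, f} | OUT={b, c, e, f}
  B3: | IN={b, c, e, f} | OUT={c, d, e, f}
  B4: | IN={d, e} | OUT={e, f}
  B5: | IN={e, f} | OUT={c, e, f}
  B6: | IN={c, e, f} | OUT={c}
  B7: | IN={c} | OUT={}

Merge at B5: OUT[B5] = IN[B6] = {c, e, f}
Applying B5's transfer function to that OUT value gives IN[B5] (row B5 above).

Answer: {e, f}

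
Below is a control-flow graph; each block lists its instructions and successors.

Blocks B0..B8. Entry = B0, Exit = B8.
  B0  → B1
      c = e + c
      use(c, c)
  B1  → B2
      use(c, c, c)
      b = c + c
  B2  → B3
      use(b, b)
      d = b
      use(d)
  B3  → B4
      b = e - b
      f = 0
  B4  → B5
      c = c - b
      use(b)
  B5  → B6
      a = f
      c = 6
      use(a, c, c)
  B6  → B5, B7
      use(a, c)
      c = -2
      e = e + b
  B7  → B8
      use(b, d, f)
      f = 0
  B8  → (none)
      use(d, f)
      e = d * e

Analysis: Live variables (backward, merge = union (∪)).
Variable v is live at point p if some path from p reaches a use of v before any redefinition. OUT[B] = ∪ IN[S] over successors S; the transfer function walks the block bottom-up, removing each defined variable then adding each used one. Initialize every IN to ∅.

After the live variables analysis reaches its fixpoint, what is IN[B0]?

Converged values:
  B0:  IN={c, e}  OUT={c, e}
  B1:  IN={c, e}  OUT={b, c, e}
  B2:  IN={b, c, e}  OUT={b, c, d, e}
  B3:  IN={b, c, d, e}  OUT={b, c, d, e, f}
  B4:  IN={b, c, d, e, f}  OUT={b, d, e, f}
  B5:  IN={b, d, e, f}  OUT={a, b, c, d, e, f}
  B6:  IN={a, b, c, d, e, f}  OUT={b, d, e, f}
  B7:  IN={b, d, e, f}  OUT={d, e, f}
  B8:  IN={d, e, f}  OUT={}

Merge at B0: OUT[B0] = IN[B1] = {c, e}
Applying B0's transfer function to that OUT value gives IN[B0] (row B0 above).

Answer: {c, e}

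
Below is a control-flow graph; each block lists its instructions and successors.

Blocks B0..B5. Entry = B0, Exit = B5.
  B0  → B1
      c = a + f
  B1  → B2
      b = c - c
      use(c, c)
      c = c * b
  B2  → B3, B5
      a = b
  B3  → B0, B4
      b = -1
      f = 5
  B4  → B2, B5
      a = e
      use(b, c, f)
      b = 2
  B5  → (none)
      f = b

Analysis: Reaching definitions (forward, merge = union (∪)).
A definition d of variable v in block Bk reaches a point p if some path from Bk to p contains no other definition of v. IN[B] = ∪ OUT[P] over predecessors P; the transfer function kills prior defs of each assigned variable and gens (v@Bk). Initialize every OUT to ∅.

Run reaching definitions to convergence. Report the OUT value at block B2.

Answer: {a@B2, b@B1, b@B4, c@B1, f@B3}

Working:
Fixpoint table:
  B0:   IN={a@B2, b@B3, c@B1, f@B3}   OUT={a@B2, b@B3, c@B0, f@B3}
  B1:   IN={a@B2, b@B3, c@B0, f@B3}   OUT={a@B2, b@B1, c@B1, f@B3}
  B2:   IN={a@B2, a@B4, b@B1, b@B4, c@B1, f@B3}   OUT={a@B2, b@B1, b@B4, c@B1, f@B3}
  B3:   IN={a@B2, b@B1, b@B4, c@B1, f@B3}   OUT={a@B2, b@B3, c@B1, f@B3}
  B4:   IN={a@B2, b@B3, c@B1, f@B3}   OUT={a@B4, b@B4, c@B1, f@B3}
  B5:   IN={a@B2, a@B4, b@B1, b@B4, c@B1, f@B3}   OUT={a@B2, a@B4, b@B1, b@B4, c@B1, f@B5}

Merge at B2: IN[B2] = OUT[B1] ⊔ OUT[B4] = {a@B2, a@B4, b@B1, b@B4, c@B1, f@B3}
Applying B2's transfer function to that IN value gives OUT[B2] (row B2 above).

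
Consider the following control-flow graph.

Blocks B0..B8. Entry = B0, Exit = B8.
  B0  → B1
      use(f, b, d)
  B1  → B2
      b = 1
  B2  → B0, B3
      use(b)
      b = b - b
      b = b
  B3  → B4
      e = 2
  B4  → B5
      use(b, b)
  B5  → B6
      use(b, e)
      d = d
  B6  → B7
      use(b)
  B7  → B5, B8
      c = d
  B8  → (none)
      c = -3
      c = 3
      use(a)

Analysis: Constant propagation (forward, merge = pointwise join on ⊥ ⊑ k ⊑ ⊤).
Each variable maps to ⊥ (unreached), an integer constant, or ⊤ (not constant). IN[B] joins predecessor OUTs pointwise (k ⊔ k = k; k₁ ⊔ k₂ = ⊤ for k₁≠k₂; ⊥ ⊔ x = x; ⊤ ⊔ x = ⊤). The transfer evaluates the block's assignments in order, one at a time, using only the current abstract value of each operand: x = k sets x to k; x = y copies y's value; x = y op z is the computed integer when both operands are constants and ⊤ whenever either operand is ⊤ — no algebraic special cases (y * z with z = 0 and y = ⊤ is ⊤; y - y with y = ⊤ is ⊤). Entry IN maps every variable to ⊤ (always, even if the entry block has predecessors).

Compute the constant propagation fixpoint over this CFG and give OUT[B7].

Answer: {a: ⊤, b: 0, c: ⊤, d: ⊤, e: 2, f: ⊤}

Trace:
Fixpoint table:
  B0:   IN=(all ⊤)   OUT=(all ⊤)
  B1:   IN=(all ⊤)   OUT={b:1; rest ⊤}
  B2:   IN={b:1; rest ⊤}   OUT={b:0; rest ⊤}
  B3:   IN={b:0; rest ⊤}   OUT={b:0, e:2; rest ⊤}
  B4:   IN={b:0, e:2; rest ⊤}   OUT={b:0, e:2; rest ⊤}
  B5:   IN={b:0, e:2; rest ⊤}   OUT={b:0, e:2; rest ⊤}
  B6:   IN={b:0, e:2; rest ⊤}   OUT={b:0, e:2; rest ⊤}
  B7:   IN={b:0, e:2; rest ⊤}   OUT={b:0, e:2; rest ⊤}
  B8:   IN={b:0, e:2; rest ⊤}   OUT={b:0, c:3, e:2; rest ⊤}

Merge at B7: IN[B7] = OUT[B6] = {a: ⊤, b: 0, c: ⊤, d: ⊤, e: 2, f: ⊤}
Applying B7's transfer function to that IN value gives OUT[B7] (row B7 above).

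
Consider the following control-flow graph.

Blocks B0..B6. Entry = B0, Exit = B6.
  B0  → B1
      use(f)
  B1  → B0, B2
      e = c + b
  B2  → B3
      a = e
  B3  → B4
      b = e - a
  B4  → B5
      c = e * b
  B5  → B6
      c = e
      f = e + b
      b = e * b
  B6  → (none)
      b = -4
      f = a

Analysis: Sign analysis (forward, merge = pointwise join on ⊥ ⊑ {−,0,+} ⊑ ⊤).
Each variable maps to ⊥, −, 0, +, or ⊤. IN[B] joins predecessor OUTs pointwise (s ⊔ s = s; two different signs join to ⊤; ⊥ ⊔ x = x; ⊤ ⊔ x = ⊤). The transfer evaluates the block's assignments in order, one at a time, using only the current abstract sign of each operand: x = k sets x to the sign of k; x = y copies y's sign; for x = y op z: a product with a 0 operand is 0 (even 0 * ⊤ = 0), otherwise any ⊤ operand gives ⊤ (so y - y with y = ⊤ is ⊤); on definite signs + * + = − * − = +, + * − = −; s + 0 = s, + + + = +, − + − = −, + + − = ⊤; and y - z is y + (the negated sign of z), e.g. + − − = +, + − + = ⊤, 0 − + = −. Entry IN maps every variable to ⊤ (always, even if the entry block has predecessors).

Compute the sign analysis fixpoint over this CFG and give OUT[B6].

Per-block solution:
  B0: | IN=(all ⊤) | OUT=(all ⊤)
  B1: | IN=(all ⊤) | OUT=(all ⊤)
  B2: | IN=(all ⊤) | OUT=(all ⊤)
  B3: | IN=(all ⊤) | OUT=(all ⊤)
  B4: | IN=(all ⊤) | OUT=(all ⊤)
  B5: | IN=(all ⊤) | OUT=(all ⊤)
  B6: | IN=(all ⊤) | OUT={b:-; rest ⊤}

Merge at B6: IN[B6] = OUT[B5] = {a: ⊤, b: ⊤, c: ⊤, d: ⊤, e: ⊤, f: ⊤}
Applying B6's transfer function to that IN value gives OUT[B6] (row B6 above).

Answer: {a: ⊤, b: -, c: ⊤, d: ⊤, e: ⊤, f: ⊤}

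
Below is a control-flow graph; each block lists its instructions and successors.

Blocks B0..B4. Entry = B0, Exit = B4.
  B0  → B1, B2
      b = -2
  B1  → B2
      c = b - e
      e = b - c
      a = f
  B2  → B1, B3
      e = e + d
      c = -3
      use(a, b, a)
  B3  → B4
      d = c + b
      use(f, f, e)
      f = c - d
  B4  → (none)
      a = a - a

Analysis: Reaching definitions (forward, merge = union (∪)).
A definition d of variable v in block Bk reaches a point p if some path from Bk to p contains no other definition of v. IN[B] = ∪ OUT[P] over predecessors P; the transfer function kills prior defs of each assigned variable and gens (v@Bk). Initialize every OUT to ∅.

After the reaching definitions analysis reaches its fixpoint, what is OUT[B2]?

Answer: {a@B1, b@B0, c@B2, e@B2}

Derivation:
Fixpoint table:
  B0: | IN={} | OUT={b@B0}
  B1: | IN={a@B1, b@B0, c@B2, e@B2} | OUT={a@B1, b@B0, c@B1, e@B1}
  B2: | IN={a@B1, b@B0, c@B1, e@B1} | OUT={a@B1, b@B0, c@B2, e@B2}
  B3: | IN={a@B1, b@B0, c@B2, e@B2} | OUT={a@B1, b@B0, c@B2, d@B3, e@B2, f@B3}
  B4: | IN={a@B1, b@B0, c@B2, d@B3, e@B2, f@B3} | OUT={a@B4, b@B0, c@B2, d@B3, e@B2, f@B3}

Merge at B2: IN[B2] = OUT[B0] ⊔ OUT[B1] = {a@B1, b@B0, c@B1, e@B1}
Applying B2's transfer function to that IN value gives OUT[B2] (row B2 above).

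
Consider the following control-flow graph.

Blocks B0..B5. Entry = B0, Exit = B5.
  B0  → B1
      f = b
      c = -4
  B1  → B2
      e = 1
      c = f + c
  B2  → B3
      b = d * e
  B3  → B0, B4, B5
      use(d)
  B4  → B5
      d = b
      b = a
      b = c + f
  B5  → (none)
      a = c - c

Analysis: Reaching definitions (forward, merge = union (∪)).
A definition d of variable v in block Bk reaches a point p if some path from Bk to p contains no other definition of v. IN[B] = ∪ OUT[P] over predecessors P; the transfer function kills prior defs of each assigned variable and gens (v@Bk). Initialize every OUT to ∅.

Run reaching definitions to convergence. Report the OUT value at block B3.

Answer: {b@B2, c@B1, e@B1, f@B0}

Working:
Converged values:
  B0:  IN={b@B2, c@B1, e@B1, f@B0}  OUT={b@B2, c@B0, e@B1, f@B0}
  B1:  IN={b@B2, c@B0, e@B1, f@B0}  OUT={b@B2, c@B1, e@B1, f@B0}
  B2:  IN={b@B2, c@B1, e@B1, f@B0}  OUT={b@B2, c@B1, e@B1, f@B0}
  B3:  IN={b@B2, c@B1, e@B1, f@B0}  OUT={b@B2, c@B1, e@B1, f@B0}
  B4:  IN={b@B2, c@B1, e@B1, f@B0}  OUT={b@B4, c@B1, d@B4, e@B1, f@B0}
  B5:  IN={b@B2, b@B4, c@B1, d@B4, e@B1, f@B0}  OUT={a@B5, b@B2, b@B4, c@B1, d@B4, e@B1, f@B0}

Merge at B3: IN[B3] = OUT[B2] = {b@B2, c@B1, e@B1, f@B0}
Applying B3's transfer function to that IN value gives OUT[B3] (row B3 above).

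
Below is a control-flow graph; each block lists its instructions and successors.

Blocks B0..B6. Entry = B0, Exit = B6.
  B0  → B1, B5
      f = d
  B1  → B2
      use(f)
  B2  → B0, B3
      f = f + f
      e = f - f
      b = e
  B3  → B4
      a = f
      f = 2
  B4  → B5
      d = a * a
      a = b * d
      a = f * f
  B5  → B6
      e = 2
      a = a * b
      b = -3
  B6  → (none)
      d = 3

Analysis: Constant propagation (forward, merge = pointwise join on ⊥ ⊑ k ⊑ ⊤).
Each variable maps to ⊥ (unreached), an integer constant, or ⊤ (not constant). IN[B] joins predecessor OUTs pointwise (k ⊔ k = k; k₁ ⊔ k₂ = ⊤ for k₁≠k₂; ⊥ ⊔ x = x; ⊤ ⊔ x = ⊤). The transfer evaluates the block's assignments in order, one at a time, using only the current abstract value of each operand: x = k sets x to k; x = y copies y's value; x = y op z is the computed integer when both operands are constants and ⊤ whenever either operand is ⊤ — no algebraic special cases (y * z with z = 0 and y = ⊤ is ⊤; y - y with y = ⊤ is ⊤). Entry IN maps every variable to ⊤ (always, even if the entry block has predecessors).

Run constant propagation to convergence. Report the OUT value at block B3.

Converged values:
  B0: | IN=(all ⊤) | OUT=(all ⊤)
  B1: | IN=(all ⊤) | OUT=(all ⊤)
  B2: | IN=(all ⊤) | OUT=(all ⊤)
  B3: | IN=(all ⊤) | OUT={f:2; rest ⊤}
  B4: | IN={f:2; rest ⊤} | OUT={a:4, f:2; rest ⊤}
  B5: | IN=(all ⊤) | OUT={b:-3, e:2; rest ⊤}
  B6: | IN={b:-3, e:2; rest ⊤} | OUT={b:-3, d:3, e:2; rest ⊤}

Merge at B3: IN[B3] = OUT[B2] = {a: ⊤, b: ⊤, c: ⊤, d: ⊤, e: ⊤, f: ⊤}
Applying B3's transfer function to that IN value gives OUT[B3] (row B3 above).

Answer: {a: ⊤, b: ⊤, c: ⊤, d: ⊤, e: ⊤, f: 2}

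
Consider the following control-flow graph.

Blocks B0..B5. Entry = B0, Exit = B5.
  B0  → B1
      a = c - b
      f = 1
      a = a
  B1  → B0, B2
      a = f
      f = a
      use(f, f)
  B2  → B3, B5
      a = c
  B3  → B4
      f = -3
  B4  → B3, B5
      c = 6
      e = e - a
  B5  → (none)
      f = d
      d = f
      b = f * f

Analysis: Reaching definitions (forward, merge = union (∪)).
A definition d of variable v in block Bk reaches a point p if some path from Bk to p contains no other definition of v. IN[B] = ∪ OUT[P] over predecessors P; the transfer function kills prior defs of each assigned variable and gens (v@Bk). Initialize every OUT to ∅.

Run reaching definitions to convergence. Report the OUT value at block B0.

Answer: {a@B0, f@B0}

Working:
Per-block solution:
  B0: | IN={a@B1, f@B1} | OUT={a@B0, f@B0}
  B1: | IN={a@B0, f@B0} | OUT={a@B1, f@B1}
  B2: | IN={a@B1, f@B1} | OUT={a@B2, f@B1}
  B3: | IN={a@B2, c@B4, e@B4, f@B1, f@B3} | OUT={a@B2, c@B4, e@B4, f@B3}
  B4: | IN={a@B2, c@B4, e@B4, f@B3} | OUT={a@B2, c@B4, e@B4, f@B3}
  B5: | IN={a@B2, c@B4, e@B4, f@B1, f@B3} | OUT={a@B2, b@B5, c@B4, d@B5, e@B4, f@B5}

Merge at B0 (entry node, so the boundary value {} is joined with the incoming edge(s)): IN[B0] = {} ⊔ OUT[B1] = {a@B1, f@B1}
Applying B0's transfer function to that IN value gives OUT[B0] (row B0 above).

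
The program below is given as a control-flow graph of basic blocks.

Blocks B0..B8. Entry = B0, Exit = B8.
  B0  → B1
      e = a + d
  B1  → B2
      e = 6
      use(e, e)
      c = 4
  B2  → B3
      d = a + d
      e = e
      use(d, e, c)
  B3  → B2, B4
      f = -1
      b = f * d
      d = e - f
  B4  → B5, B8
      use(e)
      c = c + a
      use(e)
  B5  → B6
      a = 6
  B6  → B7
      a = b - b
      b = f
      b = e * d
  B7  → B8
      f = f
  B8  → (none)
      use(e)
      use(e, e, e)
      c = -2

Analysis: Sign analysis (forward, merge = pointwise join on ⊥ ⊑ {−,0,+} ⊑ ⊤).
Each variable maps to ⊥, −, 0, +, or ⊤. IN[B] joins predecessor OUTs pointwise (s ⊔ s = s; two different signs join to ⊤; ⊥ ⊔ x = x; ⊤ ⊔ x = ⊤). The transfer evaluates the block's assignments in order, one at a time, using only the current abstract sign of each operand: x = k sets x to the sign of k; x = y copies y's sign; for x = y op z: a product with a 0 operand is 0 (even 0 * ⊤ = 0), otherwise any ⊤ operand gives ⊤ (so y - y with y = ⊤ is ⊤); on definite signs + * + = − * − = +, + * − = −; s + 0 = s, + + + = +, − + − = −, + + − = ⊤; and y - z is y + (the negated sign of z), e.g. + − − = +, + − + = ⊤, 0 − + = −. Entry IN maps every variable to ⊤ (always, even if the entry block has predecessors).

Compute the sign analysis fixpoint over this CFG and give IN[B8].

Per-block solution:
  B0:   IN=(all ⊤)   OUT=(all ⊤)
  B1:   IN=(all ⊤)   OUT={c:+, e:+; rest ⊤}
  B2:   IN={c:+, e:+; rest ⊤}   OUT={c:+, e:+; rest ⊤}
  B3:   IN={c:+, e:+; rest ⊤}   OUT={c:+, d:+, e:+, f:-; rest ⊤}
  B4:   IN={c:+, d:+, e:+, f:-; rest ⊤}   OUT={d:+, e:+, f:-; rest ⊤}
  B5:   IN={d:+, e:+, f:-; rest ⊤}   OUT={a:+, d:+, e:+, f:-; rest ⊤}
  B6:   IN={a:+, d:+, e:+, f:-; rest ⊤}   OUT={b:+, d:+, e:+, f:-; rest ⊤}
  B7:   IN={b:+, d:+, e:+, f:-; rest ⊤}   OUT={b:+, d:+, e:+, f:-; rest ⊤}
  B8:   IN={d:+, e:+, f:-; rest ⊤}   OUT={c:-, d:+, e:+, f:-; rest ⊤}

Merge at B8: IN[B8] = OUT[B4] ⊔ OUT[B7] = {a: ⊤, b: ⊤, c: ⊤, d: +, e: +, f: -}

Answer: {a: ⊤, b: ⊤, c: ⊤, d: +, e: +, f: -}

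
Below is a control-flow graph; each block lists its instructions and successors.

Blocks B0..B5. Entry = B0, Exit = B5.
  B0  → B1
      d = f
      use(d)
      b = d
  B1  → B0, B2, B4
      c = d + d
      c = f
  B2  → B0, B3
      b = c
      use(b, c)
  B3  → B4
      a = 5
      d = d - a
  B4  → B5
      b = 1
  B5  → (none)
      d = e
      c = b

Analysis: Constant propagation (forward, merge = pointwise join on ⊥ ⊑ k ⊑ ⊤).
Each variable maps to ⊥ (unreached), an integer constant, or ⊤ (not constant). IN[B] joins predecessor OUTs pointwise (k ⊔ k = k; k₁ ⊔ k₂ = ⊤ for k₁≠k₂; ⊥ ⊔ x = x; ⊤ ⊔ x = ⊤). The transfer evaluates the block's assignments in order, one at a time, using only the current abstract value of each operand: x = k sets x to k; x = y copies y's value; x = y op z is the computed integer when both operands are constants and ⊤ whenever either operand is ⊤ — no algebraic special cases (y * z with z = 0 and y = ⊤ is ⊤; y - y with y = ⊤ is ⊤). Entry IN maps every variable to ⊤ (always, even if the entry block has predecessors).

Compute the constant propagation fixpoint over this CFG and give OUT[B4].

Per-block solution:
  B0: | IN=(all ⊤) | OUT=(all ⊤)
  B1: | IN=(all ⊤) | OUT=(all ⊤)
  B2: | IN=(all ⊤) | OUT=(all ⊤)
  B3: | IN=(all ⊤) | OUT={a:5; rest ⊤}
  B4: | IN=(all ⊤) | OUT={b:1; rest ⊤}
  B5: | IN={b:1; rest ⊤} | OUT={b:1, c:1; rest ⊤}

Merge at B4: IN[B4] = OUT[B1] ⊔ OUT[B3] = {a: ⊤, b: ⊤, c: ⊤, d: ⊤, e: ⊤, f: ⊤}
Applying B4's transfer function to that IN value gives OUT[B4] (row B4 above).

Answer: {a: ⊤, b: 1, c: ⊤, d: ⊤, e: ⊤, f: ⊤}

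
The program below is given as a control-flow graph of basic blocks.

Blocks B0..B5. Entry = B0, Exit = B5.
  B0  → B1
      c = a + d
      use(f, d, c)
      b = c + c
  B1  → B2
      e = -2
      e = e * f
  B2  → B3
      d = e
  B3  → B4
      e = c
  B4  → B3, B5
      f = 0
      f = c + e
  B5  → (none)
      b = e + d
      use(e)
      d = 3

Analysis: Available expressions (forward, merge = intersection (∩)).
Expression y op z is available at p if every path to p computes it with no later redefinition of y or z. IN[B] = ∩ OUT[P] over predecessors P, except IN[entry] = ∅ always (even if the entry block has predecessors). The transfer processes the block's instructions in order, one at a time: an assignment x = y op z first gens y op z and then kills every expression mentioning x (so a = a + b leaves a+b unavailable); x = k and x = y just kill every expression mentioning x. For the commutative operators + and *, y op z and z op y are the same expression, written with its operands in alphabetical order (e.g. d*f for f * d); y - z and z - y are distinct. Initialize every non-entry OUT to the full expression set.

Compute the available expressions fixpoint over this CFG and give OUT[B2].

Fixpoint table:
  B0:   IN={}   OUT={a+d, c+c}
  B1:   IN={a+d, c+c}   OUT={a+d, c+c}
  B2:   IN={a+d, c+c}   OUT={c+c}
  B3:   IN={c+c}   OUT={c+c}
  B4:   IN={c+c}   OUT={c+c, c+e}
  B5:   IN={c+c, c+e}   OUT={c+c, c+e}

Merge at B2: IN[B2] = OUT[B1] = {a+d, c+c}
Applying B2's transfer function to that IN value gives OUT[B2] (row B2 above).

Answer: {c+c}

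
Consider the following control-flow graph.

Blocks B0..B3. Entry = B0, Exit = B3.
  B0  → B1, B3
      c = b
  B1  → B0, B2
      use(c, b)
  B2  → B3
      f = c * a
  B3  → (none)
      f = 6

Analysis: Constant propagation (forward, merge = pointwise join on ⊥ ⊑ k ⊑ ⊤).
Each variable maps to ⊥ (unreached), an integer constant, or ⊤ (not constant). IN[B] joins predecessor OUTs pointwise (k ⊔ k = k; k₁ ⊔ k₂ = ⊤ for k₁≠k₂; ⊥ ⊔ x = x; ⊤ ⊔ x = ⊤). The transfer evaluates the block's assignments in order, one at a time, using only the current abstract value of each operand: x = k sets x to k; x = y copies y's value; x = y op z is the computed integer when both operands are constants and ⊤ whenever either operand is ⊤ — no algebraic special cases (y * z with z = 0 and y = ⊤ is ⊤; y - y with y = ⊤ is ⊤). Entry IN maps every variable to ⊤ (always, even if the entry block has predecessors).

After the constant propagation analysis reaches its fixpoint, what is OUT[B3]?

Per-block solution:
  B0:   IN=(all ⊤)   OUT=(all ⊤)
  B1:   IN=(all ⊤)   OUT=(all ⊤)
  B2:   IN=(all ⊤)   OUT=(all ⊤)
  B3:   IN=(all ⊤)   OUT={f:6; rest ⊤}

Merge at B3: IN[B3] = OUT[B0] ⊔ OUT[B2] = {a: ⊤, b: ⊤, c: ⊤, d: ⊤, e: ⊤, f: ⊤}
Applying B3's transfer function to that IN value gives OUT[B3] (row B3 above).

Answer: {a: ⊤, b: ⊤, c: ⊤, d: ⊤, e: ⊤, f: 6}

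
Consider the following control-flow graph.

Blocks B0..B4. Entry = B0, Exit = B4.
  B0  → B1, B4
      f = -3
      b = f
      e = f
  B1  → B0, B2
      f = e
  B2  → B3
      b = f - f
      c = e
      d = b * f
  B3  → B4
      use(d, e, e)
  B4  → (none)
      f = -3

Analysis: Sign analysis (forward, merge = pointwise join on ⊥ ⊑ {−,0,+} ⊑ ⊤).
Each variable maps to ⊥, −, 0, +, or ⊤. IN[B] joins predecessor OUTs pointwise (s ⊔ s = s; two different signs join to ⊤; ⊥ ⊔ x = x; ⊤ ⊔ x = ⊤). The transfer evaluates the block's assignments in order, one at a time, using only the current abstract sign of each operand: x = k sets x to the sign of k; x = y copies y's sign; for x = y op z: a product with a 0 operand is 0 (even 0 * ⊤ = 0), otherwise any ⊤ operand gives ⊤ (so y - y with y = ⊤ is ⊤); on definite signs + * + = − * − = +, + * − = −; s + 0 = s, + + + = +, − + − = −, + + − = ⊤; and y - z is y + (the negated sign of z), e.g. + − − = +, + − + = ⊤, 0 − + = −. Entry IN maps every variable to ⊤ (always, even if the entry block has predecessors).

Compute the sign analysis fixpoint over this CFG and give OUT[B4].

Fixpoint table:
  B0:  IN=(all ⊤)  OUT={b:-, e:-, f:-; rest ⊤}
  B1:  IN={b:-, e:-, f:-; rest ⊤}  OUT={b:-, e:-, f:-; rest ⊤}
  B2:  IN={b:-, e:-, f:-; rest ⊤}  OUT={c:-, e:-, f:-; rest ⊤}
  B3:  IN={c:-, e:-, f:-; rest ⊤}  OUT={c:-, e:-, f:-; rest ⊤}
  B4:  IN={e:-, f:-; rest ⊤}  OUT={e:-, f:-; rest ⊤}

Merge at B4: IN[B4] = OUT[B0] ⊔ OUT[B3] = {a: ⊤, b: ⊤, c: ⊤, d: ⊤, e: -, f: -}
Applying B4's transfer function to that IN value gives OUT[B4] (row B4 above).

Answer: {a: ⊤, b: ⊤, c: ⊤, d: ⊤, e: -, f: -}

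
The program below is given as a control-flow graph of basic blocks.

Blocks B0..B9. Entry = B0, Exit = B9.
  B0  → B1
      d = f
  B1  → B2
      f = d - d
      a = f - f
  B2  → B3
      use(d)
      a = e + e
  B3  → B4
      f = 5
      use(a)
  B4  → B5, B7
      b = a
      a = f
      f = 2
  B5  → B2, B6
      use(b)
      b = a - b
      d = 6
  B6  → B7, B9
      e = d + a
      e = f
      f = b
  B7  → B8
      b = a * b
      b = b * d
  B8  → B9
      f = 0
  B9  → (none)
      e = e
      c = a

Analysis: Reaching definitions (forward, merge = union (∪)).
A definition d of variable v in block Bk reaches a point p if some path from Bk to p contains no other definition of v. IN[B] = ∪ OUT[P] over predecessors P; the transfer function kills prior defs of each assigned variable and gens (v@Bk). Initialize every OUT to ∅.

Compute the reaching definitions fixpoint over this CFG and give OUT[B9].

Per-block solution:
  B0:  IN={}  OUT={d@B0}
  B1:  IN={d@B0}  OUT={a@B1, d@B0, f@B1}
  B2:  IN={a@B1, a@B4, b@B5, d@B0, d@B5, f@B1, f@B4}  OUT={a@B2, b@B5, d@B0, d@B5, f@B1, f@B4}
  B3:  IN={a@B2, b@B5, d@B0, d@B5, f@B1, f@B4}  OUT={a@B2, b@B5, d@B0, d@B5, f@B3}
  B4:  IN={a@B2, b@B5, d@B0, d@B5, f@B3}  OUT={a@B4, b@B4, d@B0, d@B5, f@B4}
  B5:  IN={a@B4, b@B4, d@B0, d@B5, f@B4}  OUT={a@B4, b@B5, d@B5, f@B4}
  B6:  IN={a@B4, b@B5, d@B5, f@B4}  OUT={a@B4, b@B5, d@B5, e@B6, f@B6}
  B7:  IN={a@B4, b@B4, b@B5, d@B0, d@B5, e@B6, f@B4, f@B6}  OUT={a@B4, b@B7, d@B0, d@B5, e@B6, f@B4, f@B6}
  B8:  IN={a@B4, b@B7, d@B0, d@B5, e@B6, f@B4, f@B6}  OUT={a@B4, b@B7, d@B0, d@B5, e@B6, f@B8}
  B9:  IN={a@B4, b@B5, b@B7, d@B0, d@B5, e@B6, f@B6, f@B8}  OUT={a@B4, b@B5, b@B7, c@B9, d@B0, d@B5, e@B9, f@B6, f@B8}

Merge at B9: IN[B9] = OUT[B6] ⊔ OUT[B8] = {a@B4, b@B5, b@B7, d@B0, d@B5, e@B6, f@B6, f@B8}
Applying B9's transfer function to that IN value gives OUT[B9] (row B9 above).

Answer: {a@B4, b@B5, b@B7, c@B9, d@B0, d@B5, e@B9, f@B6, f@B8}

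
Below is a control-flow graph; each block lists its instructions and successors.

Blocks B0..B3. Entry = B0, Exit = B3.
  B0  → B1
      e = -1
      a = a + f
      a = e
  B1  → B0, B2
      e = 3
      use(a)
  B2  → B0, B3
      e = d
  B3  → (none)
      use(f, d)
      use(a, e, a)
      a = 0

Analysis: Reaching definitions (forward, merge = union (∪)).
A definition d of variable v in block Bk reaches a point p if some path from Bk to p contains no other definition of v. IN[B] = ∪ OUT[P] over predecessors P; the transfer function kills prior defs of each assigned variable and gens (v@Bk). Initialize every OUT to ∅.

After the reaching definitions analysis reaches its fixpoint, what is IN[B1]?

Answer: {a@B0, e@B0}

Trace:
Fixpoint table:
  B0:  IN={a@B0, e@B1, e@B2}  OUT={a@B0, e@B0}
  B1:  IN={a@B0, e@B0}  OUT={a@B0, e@B1}
  B2:  IN={a@B0, e@B1}  OUT={a@B0, e@B2}
  B3:  IN={a@B0, e@B2}  OUT={a@B3, e@B2}

Merge at B1: IN[B1] = OUT[B0] = {a@B0, e@B0}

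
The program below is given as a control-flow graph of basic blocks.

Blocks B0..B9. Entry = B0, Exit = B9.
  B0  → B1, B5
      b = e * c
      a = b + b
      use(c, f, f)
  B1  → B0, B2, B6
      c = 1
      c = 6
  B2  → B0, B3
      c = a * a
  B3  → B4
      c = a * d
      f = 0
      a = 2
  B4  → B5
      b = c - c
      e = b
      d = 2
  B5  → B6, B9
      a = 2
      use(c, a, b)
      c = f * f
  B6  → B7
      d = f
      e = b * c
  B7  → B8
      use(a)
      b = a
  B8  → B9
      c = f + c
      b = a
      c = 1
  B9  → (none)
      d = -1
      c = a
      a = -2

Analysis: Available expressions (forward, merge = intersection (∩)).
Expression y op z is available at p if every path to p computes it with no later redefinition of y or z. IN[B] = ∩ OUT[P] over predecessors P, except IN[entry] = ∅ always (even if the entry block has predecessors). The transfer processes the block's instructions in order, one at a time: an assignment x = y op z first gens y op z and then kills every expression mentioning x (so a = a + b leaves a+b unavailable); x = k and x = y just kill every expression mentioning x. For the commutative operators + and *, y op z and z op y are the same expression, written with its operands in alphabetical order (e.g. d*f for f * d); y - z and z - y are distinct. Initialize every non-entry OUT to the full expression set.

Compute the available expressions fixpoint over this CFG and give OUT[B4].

Answer: {c-c}

Derivation:
Fixpoint table:
  B0: | IN={} | OUT={b+b, c*e}
  B1: | IN={b+b, c*e} | OUT={b+b}
  B2: | IN={b+b} | OUT={a*a, b+b}
  B3: | IN={a*a, b+b} | OUT={b+b}
  B4: | IN={b+b} | OUT={c-c}
  B5: | IN={} | OUT={f*f}
  B6: | IN={} | OUT={b*c}
  B7: | IN={b*c} | OUT={}
  B8: | IN={} | OUT={}
  B9: | IN={} | OUT={}

Merge at B4: IN[B4] = OUT[B3] = {b+b}
Applying B4's transfer function to that IN value gives OUT[B4] (row B4 above).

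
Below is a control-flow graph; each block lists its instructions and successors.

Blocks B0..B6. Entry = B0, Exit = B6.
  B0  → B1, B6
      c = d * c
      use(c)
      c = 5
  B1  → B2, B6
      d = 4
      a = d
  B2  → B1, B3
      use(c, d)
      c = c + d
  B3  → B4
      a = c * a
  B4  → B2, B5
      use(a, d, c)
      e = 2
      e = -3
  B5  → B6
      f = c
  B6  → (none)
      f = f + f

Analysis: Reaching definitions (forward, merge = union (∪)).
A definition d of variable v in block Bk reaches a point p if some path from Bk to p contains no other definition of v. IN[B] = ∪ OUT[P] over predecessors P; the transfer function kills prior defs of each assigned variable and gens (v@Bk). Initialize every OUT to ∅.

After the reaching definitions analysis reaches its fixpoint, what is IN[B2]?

Per-block solution:
  B0: | IN={} | OUT={c@B0}
  B1: | IN={a@B1, a@B3, c@B0, c@B2, d@B1, e@B4} | OUT={a@B1, c@B0, c@B2, d@B1, e@B4}
  B2: | IN={a@B1, a@B3, c@B0, c@B2, d@B1, e@B4} | OUT={a@B1, a@B3, c@B2, d@B1, e@B4}
  B3: | IN={a@B1, a@B3, c@B2, d@B1, e@B4} | OUT={a@B3, c@B2, d@B1, e@B4}
  B4: | IN={a@B3, c@B2, d@B1, e@B4} | OUT={a@B3, c@B2, d@B1, e@B4}
  B5: | IN={a@B3, c@B2, d@B1, e@B4} | OUT={a@B3, c@B2, d@B1, e@B4, f@B5}
  B6: | IN={a@B1, a@B3, c@B0, c@B2, d@B1, e@B4, f@B5} | OUT={a@B1, a@B3, c@B0, c@B2, d@B1, e@B4, f@B6}

Merge at B2: IN[B2] = OUT[B1] ⊔ OUT[B4] = {a@B1, a@B3, c@B0, c@B2, d@B1, e@B4}

Answer: {a@B1, a@B3, c@B0, c@B2, d@B1, e@B4}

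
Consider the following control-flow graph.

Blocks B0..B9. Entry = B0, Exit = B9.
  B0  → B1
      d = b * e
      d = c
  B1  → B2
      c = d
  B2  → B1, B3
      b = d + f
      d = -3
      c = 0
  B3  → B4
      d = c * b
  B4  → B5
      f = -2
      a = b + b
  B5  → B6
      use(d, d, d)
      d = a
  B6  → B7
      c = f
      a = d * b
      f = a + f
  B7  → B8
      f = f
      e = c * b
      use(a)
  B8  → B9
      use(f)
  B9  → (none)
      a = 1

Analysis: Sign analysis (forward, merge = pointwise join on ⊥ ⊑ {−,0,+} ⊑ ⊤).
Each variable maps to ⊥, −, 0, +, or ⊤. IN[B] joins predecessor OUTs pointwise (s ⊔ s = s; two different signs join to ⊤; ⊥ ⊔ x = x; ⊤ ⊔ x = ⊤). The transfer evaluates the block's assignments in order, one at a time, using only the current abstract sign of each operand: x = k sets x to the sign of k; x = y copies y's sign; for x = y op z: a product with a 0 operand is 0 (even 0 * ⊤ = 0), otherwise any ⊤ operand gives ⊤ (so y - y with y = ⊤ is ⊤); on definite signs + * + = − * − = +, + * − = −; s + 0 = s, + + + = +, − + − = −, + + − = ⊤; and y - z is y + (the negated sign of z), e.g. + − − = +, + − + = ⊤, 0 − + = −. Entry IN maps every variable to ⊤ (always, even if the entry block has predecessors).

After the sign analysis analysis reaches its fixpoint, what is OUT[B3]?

Per-block solution:
  B0:  IN=(all ⊤)  OUT=(all ⊤)
  B1:  IN=(all ⊤)  OUT=(all ⊤)
  B2:  IN=(all ⊤)  OUT={c:0, d:-; rest ⊤}
  B3:  IN={c:0, d:-; rest ⊤}  OUT={c:0, d:0; rest ⊤}
  B4:  IN={c:0, d:0; rest ⊤}  OUT={c:0, d:0, f:-; rest ⊤}
  B5:  IN={c:0, d:0, f:-; rest ⊤}  OUT={c:0, f:-; rest ⊤}
  B6:  IN={c:0, f:-; rest ⊤}  OUT={c:-; rest ⊤}
  B7:  IN={c:-; rest ⊤}  OUT={c:-; rest ⊤}
  B8:  IN={c:-; rest ⊤}  OUT={c:-; rest ⊤}
  B9:  IN={c:-; rest ⊤}  OUT={a:+, c:-; rest ⊤}

Merge at B3: IN[B3] = OUT[B2] = {a: ⊤, b: ⊤, c: 0, d: -, e: ⊤, f: ⊤}
Applying B3's transfer function to that IN value gives OUT[B3] (row B3 above).

Answer: {a: ⊤, b: ⊤, c: 0, d: 0, e: ⊤, f: ⊤}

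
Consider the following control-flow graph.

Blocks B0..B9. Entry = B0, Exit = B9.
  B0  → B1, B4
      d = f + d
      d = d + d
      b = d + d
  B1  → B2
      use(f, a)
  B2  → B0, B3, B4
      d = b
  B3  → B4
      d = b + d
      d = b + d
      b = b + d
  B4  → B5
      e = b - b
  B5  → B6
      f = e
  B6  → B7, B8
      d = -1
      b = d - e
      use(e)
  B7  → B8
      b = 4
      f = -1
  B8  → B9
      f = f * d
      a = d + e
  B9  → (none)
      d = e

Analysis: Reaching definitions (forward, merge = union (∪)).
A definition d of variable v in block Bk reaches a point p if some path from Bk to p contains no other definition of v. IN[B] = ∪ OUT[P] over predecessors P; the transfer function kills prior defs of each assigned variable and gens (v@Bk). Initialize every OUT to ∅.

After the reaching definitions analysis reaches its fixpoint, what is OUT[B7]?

Answer: {b@B7, d@B6, e@B4, f@B7}

Derivation:
Fixpoint table:
  B0:   IN={b@B0, d@B2}   OUT={b@B0, d@B0}
  B1:   IN={b@B0, d@B0}   OUT={b@B0, d@B0}
  B2:   IN={b@B0, d@B0}   OUT={b@B0, d@B2}
  B3:   IN={b@B0, d@B2}   OUT={b@B3, d@B3}
  B4:   IN={b@B0, b@B3, d@B0, d@B2, d@B3}   OUT={b@B0, b@B3, d@B0, d@B2, d@B3, e@B4}
  B5:   IN={b@B0, b@B3, d@B0, d@B2, d@B3, e@B4}   OUT={b@B0, b@B3, d@B0, d@B2, d@B3, e@B4, f@B5}
  B6:   IN={b@B0, b@B3, d@B0, d@B2, d@B3, e@B4, f@B5}   OUT={b@B6, d@B6, e@B4, f@B5}
  B7:   IN={b@B6, d@B6, e@B4, f@B5}   OUT={b@B7, d@B6, e@B4, f@B7}
  B8:   IN={b@B6, b@B7, d@B6, e@B4, f@B5, f@B7}   OUT={a@B8, b@B6, b@B7, d@B6, e@B4, f@B8}
  B9:   IN={a@B8, b@B6, b@B7, d@B6, e@B4, f@B8}   OUT={a@B8, b@B6, b@B7, d@B9, e@B4, f@B8}

Merge at B7: IN[B7] = OUT[B6] = {b@B6, d@B6, e@B4, f@B5}
Applying B7's transfer function to that IN value gives OUT[B7] (row B7 above).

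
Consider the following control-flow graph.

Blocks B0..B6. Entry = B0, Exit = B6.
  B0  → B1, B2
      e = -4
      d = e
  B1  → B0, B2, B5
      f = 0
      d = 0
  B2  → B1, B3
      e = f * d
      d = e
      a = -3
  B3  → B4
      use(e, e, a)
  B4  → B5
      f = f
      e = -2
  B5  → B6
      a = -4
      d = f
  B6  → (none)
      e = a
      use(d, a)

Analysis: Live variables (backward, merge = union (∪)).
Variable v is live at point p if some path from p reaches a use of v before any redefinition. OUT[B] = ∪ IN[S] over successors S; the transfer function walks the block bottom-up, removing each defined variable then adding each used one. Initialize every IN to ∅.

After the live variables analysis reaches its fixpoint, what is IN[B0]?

Converged values:
  B0:  IN={f}  OUT={d, f}
  B1:  IN={}  OUT={d, f}
  B2:  IN={d, f}  OUT={a, e, f}
  B3:  IN={a, e, f}  OUT={f}
  B4:  IN={f}  OUT={f}
  B5:  IN={f}  OUT={a, d}
  B6:  IN={a, d}  OUT={}

Merge at B0: OUT[B0] = IN[B1] ⊔ IN[B2] = {d, f}
Applying B0's transfer function to that OUT value gives IN[B0] (row B0 above).

Answer: {f}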